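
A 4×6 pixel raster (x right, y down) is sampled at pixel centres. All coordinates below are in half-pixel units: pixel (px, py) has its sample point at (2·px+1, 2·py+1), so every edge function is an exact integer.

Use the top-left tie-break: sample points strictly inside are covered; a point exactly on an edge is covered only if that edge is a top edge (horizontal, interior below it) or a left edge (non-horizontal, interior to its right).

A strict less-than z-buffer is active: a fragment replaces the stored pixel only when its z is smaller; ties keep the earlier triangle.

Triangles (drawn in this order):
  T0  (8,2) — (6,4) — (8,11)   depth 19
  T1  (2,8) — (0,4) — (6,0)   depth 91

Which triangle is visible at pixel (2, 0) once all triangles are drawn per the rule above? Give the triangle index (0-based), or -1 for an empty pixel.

T0:
  2·area = 18  (B↔C swapped to make it positive)
  edge (8, 2)→(8, 11): d=(0,9) right/bottom  bias=-1
  edge (8, 11)→(6, 4): d=(-2,-7) top-left  bias=+0
  edge (6, 4)→(8, 2): d=(2,-2) top-left  bias=+0
    (3,1)@(7, 3): e=[9,9,0] → X  [on edge]
    (2,2)@(5, 5): e=[27,-9,0] → .  [on edge]
    (3,2)@(7, 5): e=[9,5,4] → X
    (1,3)@(3, 7): e=[45,-27,0] → .  [on edge]
    (3,3)@(7, 7): e=[9,1,8] → X
    (0,4)@(1, 9): e=[63,-45,0] → .  [on edge]
    (3,4)@(7, 9): e=[9,-3,12] → .
  covered (3 px):
    . . . .
    . . . X
    . . . X
    . . . X
    . . . .
    . . . .
T1:
  2·area = 32
  edge (2, 8)→(0, 4): d=(-2,-4) top-left  bias=+0
  edge (0, 4)→(6, 0): d=(6,-4) top-left  bias=+0
  edge (6, 0)→(2, 8): d=(-4,8) right/bottom  bias=-1
    (2,0)@(5, 1): e=[26,2,4] → X
    (3,0)@(7, 1): e=[34,10,-12] → .
    (1,1)@(3, 3): e=[14,6,12] → X
    (2,1)@(5, 3): e=[22,14,-4] → .
    (0,2)@(1, 5): e=[2,10,20] → X
    (2,2)@(5, 5): e=[18,26,-12] → .
    (0,3)@(1, 7): e=[-2,22,12] → .
    (1,3)@(3, 7): e=[6,30,-4] → .
  covered (4 px):
    . . X .
    . X . .
    X X . .
    . . . .
    . . . .
    . . . .

Z-buffer (winner per pixel, '.' = empty):
  . . 1 .
  . 1 . 0
  1 1 . 0
  . . . 0
  . . . .
  . . . .

Result: 1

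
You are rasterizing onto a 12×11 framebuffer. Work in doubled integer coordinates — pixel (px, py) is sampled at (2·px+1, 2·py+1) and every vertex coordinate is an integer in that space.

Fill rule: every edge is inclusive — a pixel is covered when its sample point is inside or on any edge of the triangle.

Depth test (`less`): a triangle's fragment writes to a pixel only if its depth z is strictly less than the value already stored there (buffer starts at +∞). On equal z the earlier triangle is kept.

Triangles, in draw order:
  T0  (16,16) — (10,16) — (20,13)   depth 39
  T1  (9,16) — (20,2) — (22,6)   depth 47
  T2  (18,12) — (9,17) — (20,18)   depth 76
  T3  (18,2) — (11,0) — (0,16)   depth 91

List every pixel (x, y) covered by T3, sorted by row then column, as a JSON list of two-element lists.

T0:
  2·area = 18
  edge (16, 16)→(10, 16): d=(-6,0) inclusive
  edge (10, 16)→(20, 13): d=(10,-3) inclusive
  edge (20, 13)→(16, 16): d=(-4,3) inclusive
    (7,7)@(15, 15): e=[6,5,7] → X
    (8,7)@(17, 15): e=[6,11,1] → X
    (9,7)@(19, 15): e=[6,17,-5] → .
    (7,8)@(15, 17): e=[-6,25,-1] → .
    (8,8)@(17, 17): e=[-6,31,-7] → .
  covered (2 px):
    . . . . . . . . . . . .
    . . . . . . . . . . . .
    . . . . . . . . . . . .
    . . . . . . . . . . . .
    . . . . . . . . . . . .
    . . . . . . . . . . . .
    . . . . . . . . . . . .
    . . . . . . . X X . . .
    . . . . . . . . . . . .
    . . . . . . . . . . . .
    . . . . . . . . . . . .
T1:
  2·area = 72
  edge (9, 16)→(20, 2): d=(11,-14) inclusive
  edge (20, 2)→(22, 6): d=(2,4) inclusive
  edge (22, 6)→(9, 16): d=(-13,10) inclusive
    (9,2)@(19, 5): e=[19,10,43] → X
    (10,2)@(21, 5): e=[47,2,23] → X
    (11,2)@(23, 5): e=[75,-6,3] → .
    (8,3)@(17, 7): e=[13,22,37] → X
    (10,3)@(21, 7): e=[69,6,-3] → .
    (7,4)@(15, 9): e=[7,34,31] → X
    (9,4)@(19, 9): e=[63,18,-9] → .
    (6,5)@(13, 11): e=[1,46,25] → X
    (8,5)@(17, 11): e=[57,30,-15] → .
    (6,6)@(13, 13): e=[23,50,-1] → .
    (7,6)@(15, 13): e=[51,42,-21] → .
  covered (8 px):
    . . . . . . . . . . . .
    . . . . . . . . . . . .
    . . . . . . . . . X X .
    . . . . . . . . X X . .
    . . . . . . . X X . . .
    . . . . . . X X . . . .
    . . . . . . . . . . . .
    . . . . . . . . . . . .
    . . . . . . . . . . . .
    . . . . . . . . . . . .
    . . . . . . . . . . . .
T2:
  2·area = 64  (B↔C swapped to make it positive)
  edge (18, 12)→(20, 18): d=(2,6) inclusive
  edge (20, 18)→(9, 17): d=(-11,-1) inclusive
  edge (9, 17)→(18, 12): d=(9,-5) inclusive
    (7,1)@(15, 3): e=[0,160,-96] → .  [on edge]
    (8,4)@(17, 9): e=[0,96,-32] → .  [on edge]
    (8,6)@(17, 13): e=[8,52,4] → X
    (9,6)@(19, 13): e=[-4,54,14] → .
    (6,7)@(13, 15): e=[36,26,2] → X
    (7,7)@(15, 15): e=[24,28,12] → X
    (9,7)@(19, 15): e=[0,32,32] → X  [on edge]
    (10,7)@(21, 15): e=[-12,34,42] → .
    (4,8)@(9, 17): e=[64,0,0] → X  [on edge]
    (5,8)@(11, 17): e=[52,2,10] → X
    (10,8)@(21, 17): e=[-8,12,60] → .
    (4,9)@(9, 19): e=[68,-22,18] → .
    (10,10)@(21, 21): e=[0,-32,96] → .  [on edge]
  covered (11 px):
    . . . . . . . . . . . .
    . . . . . . . . . . . .
    . . . . . . . . . . . .
    . . . . . . . . . . . .
    . . . . . . . . . . . .
    . . . . . . . . . . . .
    . . . . . . . . X . . .
    . . . . . . X X X X . .
    . . . . X X X X X X . .
    . . . . . . . . . . . .
    . . . . . . . . . . . .
T3:
  2·area = 134  (B↔C swapped to make it positive)
  edge (18, 2)→(0, 16): d=(-18,14) inclusive
  edge (0, 16)→(11, 0): d=(11,-16) inclusive
  edge (11, 0)→(18, 2): d=(7,2) inclusive
    (5,0)@(11, 1): e=[116,11,7] → X
    (6,0)@(13, 1): e=[88,43,3] → X
    (7,0)@(15, 1): e=[60,75,-1] → .
    (4,1)@(9, 3): e=[108,1,25] → X
    (7,1)@(15, 3): e=[24,97,13] → X
    (8,1)@(17, 3): e=[-4,129,9] → .
    (4,2)@(9, 5): e=[72,23,39] → X
    (7,2)@(15, 5): e=[-12,119,27] → .
    (3,3)@(7, 7): e=[64,13,57] → X
    (6,3)@(13, 7): e=[-20,109,45] → .
    (2,4)@(5, 9): e=[56,3,75] → X
    (4,4)@(9, 9): e=[0,67,67] → X  [on edge]
  covered (18 px):
    . . . . . X X . . . . .
    . . . . X X X X . . . .
    . . . . X X X . . . . .
    . . . X X X . . . . . .
    . . X X X . . . . . . .
    . . X . . . . . . . . .
    . X . . . . . . . . . .
    X . . . . . . . . . . .
    . . . . . . . . . . . .
    . . . . . . . . . . . .
    . . . . . . . . . . . .

Answer: [[5,0],[6,0],[4,1],[5,1],[6,1],[7,1],[4,2],[5,2],[6,2],[3,3],[4,3],[5,3],[2,4],[3,4],[4,4],[2,5],[1,6],[0,7]]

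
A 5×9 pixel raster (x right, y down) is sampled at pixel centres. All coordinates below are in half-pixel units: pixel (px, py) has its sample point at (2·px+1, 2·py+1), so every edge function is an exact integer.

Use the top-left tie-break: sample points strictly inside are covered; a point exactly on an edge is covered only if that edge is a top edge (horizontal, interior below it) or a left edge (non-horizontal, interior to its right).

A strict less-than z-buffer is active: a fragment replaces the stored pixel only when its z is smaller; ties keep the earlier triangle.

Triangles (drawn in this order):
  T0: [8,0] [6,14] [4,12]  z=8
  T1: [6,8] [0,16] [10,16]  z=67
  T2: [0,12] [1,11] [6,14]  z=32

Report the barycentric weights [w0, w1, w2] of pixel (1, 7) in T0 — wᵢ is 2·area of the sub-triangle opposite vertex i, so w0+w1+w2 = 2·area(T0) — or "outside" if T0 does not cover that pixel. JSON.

T0:
  2·area = 32
  edge (8, 0)→(6, 14): d=(-2,14) right/bottom  bias=-1
  edge (6, 14)→(4, 12): d=(-2,-2) top-left  bias=+0
  edge (4, 12)→(8, 0): d=(4,-12) top-left  bias=+0
    (3,1)@(7, 3): e=[8,24,0] → X  [on edge]
    (4,1)@(9, 3): e=[-20,28,24] → .
    (3,2)@(7, 5): e=[4,20,8] → X
    (4,2)@(9, 5): e=[-24,24,32] → .
    (3,3)@(7, 7): e=[0,16,16] → .  [on edge]
    (0,4)@(1, 9): e=[80,0,-48] → .  [on edge]
    (2,4)@(5, 9): e=[24,8,0] → X  [on edge]
    (3,4)@(7, 9): e=[-4,12,24] → .
    (1,5)@(3, 11): e=[48,0,-16] → .  [on edge]
    (2,5)@(5, 11): e=[20,4,8] → X
    (3,5)@(7, 11): e=[-8,8,32] → .
    (2,6)@(5, 13): e=[16,0,16] → X  [on edge]
    (1,7)@(3, 15): e=[40,-8,0] → .  [on edge]
    (3,7)@(7, 15): e=[-16,0,48] → .  [on edge]
    (4,8)@(9, 17): e=[-48,0,80] → .  [on edge]
  covered (5 px):
    . . . . .
    . . . X .
    . . . X .
    . . . . .
    . . X . .
    . . X . .
    . . X . .
    . . . . .
    . . . . .
T1:
  2·area = 80  (B↔C swapped to make it positive)
  edge (6, 8)→(10, 16): d=(4,8) right/bottom  bias=-1
  edge (10, 16)→(0, 16): d=(-10,0) right/bottom  bias=-1
  edge (0, 16)→(6, 8): d=(6,-8) top-left  bias=+0
    (2,5)@(5, 11): e=[20,50,10] → X
    (3,5)@(7, 11): e=[4,50,26] → X
    (4,5)@(9, 11): e=[-12,50,42] → .
    (1,6)@(3, 13): e=[44,30,6] → X
    (4,6)@(9, 13): e=[-4,30,54] → .
    (0,7)@(1, 15): e=[68,10,2] → X
    (4,7)@(9, 15): e=[4,10,66] → X
    (0,8)@(1, 17): e=[76,-10,14] → .
    (1,8)@(3, 17): e=[60,-10,30] → .
    (2,8)@(5, 17): e=[44,-10,46] → .
    (3,8)@(7, 17): e=[28,-10,62] → .
    (4,8)@(9, 17): e=[12,-10,78] → .
  covered (10 px):
    . . . . .
    . . . . .
    . . . . .
    . . . . .
    . . . . .
    . . X X .
    . X X X .
    X X X X X
    . . . . .
T2:
  2·area = 8
  edge (0, 12)→(1, 11): d=(1,-1) top-left  bias=+0
  edge (1, 11)→(6, 14): d=(5,3) right/bottom  bias=-1
  edge (6, 14)→(0, 12): d=(-6,-2) top-left  bias=+0
    (4,1)@(9, 3): e=[0,-64,72] → .  [on edge]
    (3,2)@(7, 5): e=[0,-48,56] → .  [on edge]
    (2,3)@(5, 7): e=[0,-32,40] → .  [on edge]
    (1,4)@(3, 9): e=[0,-16,24] → .  [on edge]
    (0,5)@(1, 11): e=[0,0,8] → .  [on edge]
    (1,6)@(3, 13): e=[4,4,0] → X  [on edge]
    (2,6)@(5, 13): e=[6,-2,4] → .
    (1,7)@(3, 15): e=[6,14,-12] → .
    (4,7)@(9, 15): e=[12,-4,0] → .  [on edge]
  covered (1 px):
    . . . . .
    . . . . .
    . . . . .
    . . . . .
    . . . . .
    . . . . .
    . X . . .
    . . . . .
    . . . . .

Final: "outside"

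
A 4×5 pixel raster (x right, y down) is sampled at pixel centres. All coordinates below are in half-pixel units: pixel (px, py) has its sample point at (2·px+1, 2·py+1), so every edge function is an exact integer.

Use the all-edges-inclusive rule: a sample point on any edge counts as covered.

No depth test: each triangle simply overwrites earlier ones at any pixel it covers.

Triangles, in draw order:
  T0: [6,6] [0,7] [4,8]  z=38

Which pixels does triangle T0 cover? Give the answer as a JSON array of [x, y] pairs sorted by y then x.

T0:
  2·area = 10  (B↔C swapped to make it positive)
  edge (6, 6)→(4, 8): d=(-2,2) inclusive
  edge (4, 8)→(0, 7): d=(-4,-1) inclusive
  edge (0, 7)→(6, 6): d=(6,-1) inclusive
    (3,2)@(7, 5): e=[0,15,-5] → ·  [on edge]
    (0,3)@(1, 7): e=[8,1,1] → #
    (1,3)@(3, 7): e=[4,3,3] → #
    (2,3)@(5, 7): e=[0,5,5] → #  [on edge]
    (3,3)@(7, 7): e=[-4,7,7] → ·
    (0,4)@(1, 9): e=[4,-7,13] → ·
    (1,4)@(3, 9): e=[0,-5,15] → ·  [on edge]
    (2,4)@(5, 9): e=[-4,-3,17] → ·
  covered (3 px):
    · · · ·
    · · · ·
    · · · ·
    # # # ·
    · · · ·

Answer: [[0,3],[1,3],[2,3]]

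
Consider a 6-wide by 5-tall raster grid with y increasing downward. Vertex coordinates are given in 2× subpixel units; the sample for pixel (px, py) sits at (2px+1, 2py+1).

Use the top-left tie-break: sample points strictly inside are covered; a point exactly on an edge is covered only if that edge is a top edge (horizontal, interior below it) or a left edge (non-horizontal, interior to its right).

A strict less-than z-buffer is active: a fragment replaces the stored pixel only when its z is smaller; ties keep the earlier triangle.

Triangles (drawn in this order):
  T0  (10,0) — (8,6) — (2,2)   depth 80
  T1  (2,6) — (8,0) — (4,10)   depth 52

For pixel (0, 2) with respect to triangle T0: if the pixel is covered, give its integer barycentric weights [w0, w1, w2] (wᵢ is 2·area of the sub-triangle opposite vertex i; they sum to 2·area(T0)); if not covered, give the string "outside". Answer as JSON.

T0:
  2·area = 44
  edge (10, 0)→(8, 6): d=(-2,6) right/bottom  bias=-1
  edge (8, 6)→(2, 2): d=(-6,-4) top-left  bias=+0
  edge (2, 2)→(10, 0): d=(8,-2) top-left  bias=+0
    (3,0)@(7, 1): e=[16,26,2] → █
    (4,0)@(9, 1): e=[4,34,6] → █
    (5,0)@(11, 1): e=[-8,42,10] → ·
    (2,1)@(5, 3): e=[24,6,14] → █
    (4,1)@(9, 3): e=[0,22,22] → ·  [on edge]
    (2,2)@(5, 5): e=[20,-6,30] → ·
    (3,2)@(7, 5): e=[8,2,34] → █
    (4,2)@(9, 5): e=[-4,10,38] → ·
    (3,3)@(7, 7): e=[4,-10,50] → ·
    (3,4)@(7, 9): e=[0,-22,66] → ·  [on edge]
  covered (5 px):
    · · · █ █ ·
    · · █ █ · ·
    · · · █ · ·
    · · · · · ·
    · · · · · ·
T1:
  2·area = 36
  edge (2, 6)→(8, 0): d=(6,-6) top-left  bias=+0
  edge (8, 0)→(4, 10): d=(-4,10) right/bottom  bias=-1
  edge (4, 10)→(2, 6): d=(-2,-4) top-left  bias=+0
    (3,0)@(7, 1): e=[0,6,30] → █  [on edge]
    (4,0)@(9, 1): e=[12,-14,38] → ·
    (2,1)@(5, 3): e=[0,18,18] → █  [on edge]
    (3,1)@(7, 3): e=[12,-2,26] → ·
    (1,2)@(3, 5): e=[0,30,6] → █  [on edge]
    (3,2)@(7, 5): e=[24,-10,22] → ·
    (0,3)@(1, 7): e=[0,42,-6] → ·  [on edge]
    (1,3)@(3, 7): e=[12,22,2] → █
    (3,3)@(7, 7): e=[36,-18,18] → ·
    (1,4)@(3, 9): e=[24,14,-2] → ·
    (2,4)@(5, 9): e=[36,-6,6] → ·
  covered (6 px):
    · · · █ · ·
    · · █ · · ·
    · █ █ · · ·
    · █ █ · · ·
    · · · · · ·

Final: "outside"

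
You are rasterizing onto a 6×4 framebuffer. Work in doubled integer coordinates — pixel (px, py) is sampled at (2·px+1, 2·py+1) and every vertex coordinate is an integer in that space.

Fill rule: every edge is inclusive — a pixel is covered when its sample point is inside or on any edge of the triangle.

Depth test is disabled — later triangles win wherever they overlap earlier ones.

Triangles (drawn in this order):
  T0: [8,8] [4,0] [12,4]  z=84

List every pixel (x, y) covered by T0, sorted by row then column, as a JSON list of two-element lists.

T0:
  2·area = 48
  edge (8, 8)→(4, 0): d=(-4,-8) inclusive
  edge (4, 0)→(12, 4): d=(8,4) inclusive
  edge (12, 4)→(8, 8): d=(-4,4) inclusive
    (2,0)@(5, 1): e=[4,4,40] → #
    (3,0)@(7, 1): e=[20,-4,32] → ·
    (2,1)@(5, 3): e=[-4,20,32] → ·
    (3,1)@(7, 3): e=[12,12,24] → #
    (4,1)@(9, 3): e=[28,4,16] → #
    (5,1)@(11, 3): e=[44,-4,8] → ·
    (3,2)@(7, 5): e=[4,28,16] → #
    (5,2)@(11, 5): e=[36,12,0] → #  [on edge]
    (3,3)@(7, 7): e=[-4,44,8] → ·
    (4,3)@(9, 7): e=[12,36,0] → #  [on edge]
    (5,3)@(11, 7): e=[28,28,-8] → ·
  covered (7 px):
    · · # · · ·
    · · · # # ·
    · · · # # #
    · · · · # ·

Final: [[2,0],[3,1],[4,1],[3,2],[4,2],[5,2],[4,3]]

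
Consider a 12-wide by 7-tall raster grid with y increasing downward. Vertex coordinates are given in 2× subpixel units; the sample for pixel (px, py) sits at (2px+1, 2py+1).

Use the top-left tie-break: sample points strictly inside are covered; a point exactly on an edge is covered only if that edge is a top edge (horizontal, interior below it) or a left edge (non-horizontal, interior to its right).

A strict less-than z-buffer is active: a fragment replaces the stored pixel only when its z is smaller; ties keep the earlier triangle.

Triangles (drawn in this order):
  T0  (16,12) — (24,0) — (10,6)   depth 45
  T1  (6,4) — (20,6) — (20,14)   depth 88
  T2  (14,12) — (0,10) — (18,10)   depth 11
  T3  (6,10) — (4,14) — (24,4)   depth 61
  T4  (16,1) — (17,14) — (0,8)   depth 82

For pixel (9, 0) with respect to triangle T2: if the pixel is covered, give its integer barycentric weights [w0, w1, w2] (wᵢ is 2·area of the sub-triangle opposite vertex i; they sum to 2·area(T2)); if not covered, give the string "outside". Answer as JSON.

T0:
  2·area = 120  (B↔C swapped to make it positive)
  edge (16, 12)→(10, 6): d=(-6,-6) top-left  bias=+0
  edge (10, 6)→(24, 0): d=(14,-6) top-left  bias=+0
  edge (24, 0)→(16, 12): d=(-8,12) right/bottom  bias=-1
    (2,0)@(5, 1): e=[0,-100,220] → .  [on edge]
    (11,0)@(23, 1): e=[108,8,4] → X
    (3,1)@(7, 3): e=[0,-60,180] → .  [on edge]
    (8,1)@(17, 3): e=[60,0,60] → X  [on edge]
    (9,1)@(19, 3): e=[72,12,36] → X
    (10,1)@(21, 3): e=[84,24,12] → X
    (11,1)@(23, 3): e=[96,36,-12] → .
    (4,2)@(9, 5): e=[0,-20,140] → .  [on edge]
    (6,2)@(13, 5): e=[24,4,92] → X
    (7,2)@(15, 5): e=[36,16,68] → X
    (10,2)@(21, 5): e=[72,52,-4] → .
    (5,3)@(11, 7): e=[0,20,100] → X  [on edge]
    (1,4)@(3, 9): e=[-60,0,180] → .  [on edge]
    (6,4)@(13, 9): e=[0,60,60] → X  [on edge]
    (7,5)@(15, 11): e=[0,100,20] → X  [on edge]
    (8,6)@(17, 13): e=[0,140,-20] → .  [on edge]
  covered (17 px):
    . . . . . . . . . . . X
    . . . . . . . . X X X .
    . . . . . . X X X X . .
    . . . . . X X X X X . .
    . . . . . . X X X . . .
    . . . . . . . X . . . .
    . . . . . . . . . . . .
T1:
  2·area = 112
  edge (6, 4)→(20, 6): d=(14,2) right/bottom  bias=-1
  edge (20, 6)→(20, 14): d=(0,8) right/bottom  bias=-1
  edge (20, 14)→(6, 4): d=(-14,-10) top-left  bias=+0
    (4,2)@(9, 5): e=[8,88,16] → X
    (5,2)@(11, 5): e=[4,72,36] → X
    (6,2)@(13, 5): e=[0,56,56] → .  [on edge]
    (4,3)@(9, 7): e=[36,88,-12] → .
    (5,3)@(11, 7): e=[32,72,8] → X
    (6,3)@(13, 7): e=[28,56,28] → X
    (7,3)@(15, 7): e=[24,40,48] → X
    (8,3)@(17, 7): e=[20,24,68] → X
    (9,3)@(19, 7): e=[16,8,88] → X
    (10,3)@(21, 7): e=[12,-8,108] → .
    (5,4)@(11, 9): e=[60,72,-20] → .
    (6,4)@(13, 9): e=[56,56,0] → X  [on edge]
  covered (14 px):
    . . . . . . . . . . . .
    . . . . . . . . . . . .
    . . . . X X . . . . . .
    . . . . . X X X X X . .
    . . . . . . X X X X . .
    . . . . . . . . X X . .
    . . . . . . . . . X . .
T2:
  2·area = 36
  edge (14, 12)→(0, 10): d=(-14,-2) top-left  bias=+0
  edge (0, 10)→(18, 10): d=(18,0) top-left  bias=+0
  edge (18, 10)→(14, 12): d=(-4,2) right/bottom  bias=-1
    (3,5)@(7, 11): e=[0,18,18] → X  [on edge]
    (4,5)@(9, 11): e=[4,18,14] → X
    (5,5)@(11, 11): e=[8,18,10] → X
    (6,5)@(13, 11): e=[12,18,6] → X
    (7,5)@(15, 11): e=[16,18,2] → X
    (8,5)@(17, 11): e=[20,18,-2] → .
    (3,6)@(7, 13): e=[-28,54,10] → .
    (4,6)@(9, 13): e=[-24,54,6] → .
    (5,6)@(11, 13): e=[-20,54,2] → .
    (6,6)@(13, 13): e=[-16,54,-2] → .
    (7,6)@(15, 13): e=[-12,54,-6] → .
    (10,6)@(21, 13): e=[0,54,-18] → .  [on edge]
  covered (5 px):
    . . . . . . . . . . . .
    . . . . . . . . . . . .
    . . . . . . . . . . . .
    . . . . . . . . . . . .
    . . . . . . . . . . . .
    . . . X X X X X . . . .
    . . . . . . . . . . . .
T3:
  2·area = 60  (B↔C swapped to make it positive)
  edge (6, 10)→(24, 4): d=(18,-6) top-left  bias=+0
  edge (24, 4)→(4, 14): d=(-20,10) right/bottom  bias=-1
  edge (4, 14)→(6, 10): d=(2,-4) top-left  bias=+0
    (10,2)@(21, 5): e=[0,10,50] → X  [on edge]
    (11,2)@(23, 5): e=[12,-10,58] → .
    (7,3)@(15, 7): e=[0,30,30] → X  [on edge]
    (8,3)@(17, 7): e=[12,10,38] → X
    (9,3)@(19, 7): e=[24,-10,46] → .
    (10,3)@(21, 7): e=[36,-30,54] → .
    (4,4)@(9, 9): e=[0,50,10] → X  [on edge]
    (5,4)@(11, 9): e=[12,30,18] → X
    (6,4)@(13, 9): e=[24,10,26] → X
    (7,4)@(15, 9): e=[36,-10,34] → .
    (8,4)@(17, 9): e=[48,-30,42] → .
    (1,5)@(3, 11): e=[0,70,-10] → .  [on edge]
  covered (9 px):
    . . . . . . . . . . . .
    . . . . . . . . . . . .
    . . . . . . . . . . X .
    . . . . . . . X X . . .
    . . . . X X X . . . . .
    . . . X X . . . . . . .
    . . X . . . . . . . . .
T4:
  2·area = 215
  edge (16, 1)→(17, 14): d=(1,13) right/bottom  bias=-1
  edge (17, 14)→(0, 8): d=(-17,-6) top-left  bias=+0
  edge (0, 8)→(16, 1): d=(16,-7) top-left  bias=+0
    (6,1)@(13, 3): e=[41,163,11] → X
    (7,1)@(15, 3): e=[15,175,25] → X
    (8,1)@(17, 3): e=[-11,187,39] → .
    (3,2)@(7, 5): e=[121,93,1] → X
    (4,2)@(9, 5): e=[95,105,15] → X
    (5,2)@(11, 5): e=[69,117,29] → X
    (8,2)@(17, 5): e=[-9,153,71] → .
    (1,3)@(3, 7): e=[175,35,5] → X
    (2,3)@(5, 7): e=[149,47,19] → X
    (8,3)@(17, 7): e=[-7,119,103] → .
    (1,4)@(3, 9): e=[177,1,37] → X
    (8,4)@(17, 9): e=[-5,85,135] → .
  covered (26 px):
    . . . . . . . . . . . .
    . . . . . . X X . . . .
    . . . X X X X X . . . .
    . X X X X X X X . . . .
    . X X X X X X X . . . .
    . . . . X X X X . . . .
    . . . . . . . X . . . .

Final: "outside"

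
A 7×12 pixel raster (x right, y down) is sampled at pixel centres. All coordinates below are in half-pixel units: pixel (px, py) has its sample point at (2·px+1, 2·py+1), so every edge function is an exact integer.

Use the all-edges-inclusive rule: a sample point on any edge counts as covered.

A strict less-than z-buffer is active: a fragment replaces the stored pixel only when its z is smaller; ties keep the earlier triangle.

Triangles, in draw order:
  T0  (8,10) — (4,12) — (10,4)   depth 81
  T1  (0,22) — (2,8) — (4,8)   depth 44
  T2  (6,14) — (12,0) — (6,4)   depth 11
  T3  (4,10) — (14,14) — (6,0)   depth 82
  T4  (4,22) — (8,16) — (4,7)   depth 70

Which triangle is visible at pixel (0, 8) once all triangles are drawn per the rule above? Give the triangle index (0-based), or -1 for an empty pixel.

T0:
  2·area = 20
  edge (8, 10)→(4, 12): d=(-4,2) inclusive
  edge (4, 12)→(10, 4): d=(6,-8) inclusive
  edge (10, 4)→(8, 10): d=(-2,6) inclusive
    (5,0)@(11, 1): e=[30,-10,0] → .  [on edge]
    (4,3)@(9, 7): e=[10,10,0] → X  [on edge]
    (5,3)@(11, 7): e=[6,26,-12] → .
    (3,4)@(7, 9): e=[6,6,8] → X
    (4,4)@(9, 9): e=[2,22,-4] → .
    (2,5)@(5, 11): e=[2,2,16] → X
    (3,5)@(7, 11): e=[-2,18,4] → .
    (2,6)@(5, 13): e=[-6,14,12] → .
    (3,6)@(7, 13): e=[-10,30,0] → .  [on edge]
    (2,9)@(5, 19): e=[-30,50,0] → .  [on edge]
  covered (3 px):
    . . . . . . .
    . . . . . . .
    . . . . . . .
    . . . . X . .
    . . . X . . .
    . . X . . . .
    . . . . . . .
    . . . . . . .
    . . . . . . .
    . . . . . . .
    . . . . . . .
    . . . . . . .
T1:
  2·area = 28
  edge (0, 22)→(2, 8): d=(2,-14) inclusive
  edge (2, 8)→(4, 8): d=(2,0) inclusive
  edge (4, 8)→(0, 22): d=(-4,14) inclusive
    (1,0)@(3, 1): e=[0,-14,42] → .  [on edge]
    (1,4)@(3, 9): e=[16,2,10] → X
    (2,4)@(5, 9): e=[44,2,-18] → .
    (1,5)@(3, 11): e=[20,6,2] → X
    (2,5)@(5, 11): e=[48,6,-26] → .
    (1,6)@(3, 13): e=[24,10,-6] → .
    (0,7)@(1, 15): e=[0,14,14] → X  [on edge]
    (1,7)@(3, 15): e=[28,14,-14] → .
    (0,8)@(1, 17): e=[4,18,6] → X
    (1,8)@(3, 17): e=[32,18,-22] → .
    (0,9)@(1, 19): e=[8,22,-2] → .
  covered (4 px):
    . . . . . . .
    . . . . . . .
    . . . . . . .
    . . . . . . .
    . X . . . . .
    . X . . . . .
    . . . . . . .
    X . . . . . .
    X . . . . . .
    . . . . . . .
    . . . . . . .
    . . . . . . .
T2:
  2·area = 60  (B↔C swapped to make it positive)
  edge (6, 14)→(6, 4): d=(0,-10) inclusive
  edge (6, 4)→(12, 0): d=(6,-4) inclusive
  edge (12, 0)→(6, 14): d=(-6,14) inclusive
    (5,0)@(11, 1): e=[50,2,8] → X
    (6,0)@(13, 1): e=[70,10,-20] → .
    (4,1)@(9, 3): e=[30,6,24] → X
    (5,1)@(11, 3): e=[50,14,-4] → .
    (3,2)@(7, 5): e=[10,10,40] → X
    (5,2)@(11, 5): e=[50,26,-16] → .
    (3,3)@(7, 7): e=[10,22,28] → X
    (4,3)@(9, 7): e=[30,30,0] → X  [on edge]
    (5,3)@(11, 7): e=[50,38,-28] → .
    (3,4)@(7, 9): e=[10,34,16] → X
    (4,4)@(9, 9): e=[30,42,-12] → .
    (3,5)@(7, 11): e=[10,46,4] → X
    (1,10)@(3, 21): e=[-30,90,0] → .  [on edge]
  covered (8 px):
    . . . . . X .
    . . . . X . .
    . . . X X . .
    . . . X X . .
    . . . X . . .
    . . . X . . .
    . . . . . . .
    . . . . . . .
    . . . . . . .
    . . . . . . .
    . . . . . . .
    . . . . . . .
T3:
  2·area = 108  (B↔C swapped to make it positive)
  edge (4, 10)→(6, 0): d=(2,-10) inclusive
  edge (6, 0)→(14, 14): d=(8,14) inclusive
  edge (14, 14)→(4, 10): d=(-10,-4) inclusive
    (3,1)@(7, 3): e=[16,10,82] → X
    (4,1)@(9, 3): e=[36,-18,90] → .
    (2,2)@(5, 5): e=[0,54,54] → X  [on edge]
    (4,2)@(9, 5): e=[40,-2,70] → .
    (2,3)@(5, 7): e=[4,70,34] → X
    (4,3)@(9, 7): e=[44,14,50] → X
    (5,3)@(11, 7): e=[64,-14,58] → .
    (2,4)@(5, 9): e=[8,86,14] → X
    (5,4)@(11, 9): e=[68,2,38] → X
    (6,4)@(13, 9): e=[88,-26,46] → .
    (2,5)@(5, 11): e=[12,102,-6] → .
    (3,5)@(7, 11): e=[32,74,2] → X
    (1,7)@(3, 15): e=[0,162,-54] → .  [on edge]
  covered (14 px):
    . . . . . . .
    . . . X . . .
    . . X X . . .
    . . X X X . .
    . . X X X X .
    . . . X X X .
    . . . . . . X
    . . . . . . .
    . . . . . . .
    . . . . . . .
    . . . . . . .
    . . . . . . .
T4:
  2·area = 60  (B↔C swapped to make it positive)
  edge (4, 22)→(4, 7): d=(0,-15) inclusive
  edge (4, 7)→(8, 16): d=(4,9) inclusive
  edge (8, 16)→(4, 22): d=(-4,6) inclusive
    (2,5)@(5, 11): e=[15,7,38] → X
    (3,5)@(7, 11): e=[45,-11,26] → .
    (2,6)@(5, 13): e=[15,15,30] → X
    (3,6)@(7, 13): e=[45,-3,18] → .
    (2,7)@(5, 15): e=[15,23,22] → X
    (3,7)@(7, 15): e=[45,5,10] → X
    (4,7)@(9, 15): e=[75,-13,-2] → .
    (2,8)@(5, 17): e=[15,31,14] → X
    (4,8)@(9, 17): e=[75,-5,-10] → .
    (2,9)@(5, 19): e=[15,39,6] → X
    (3,9)@(7, 19): e=[45,21,-6] → .
    (2,10)@(5, 21): e=[15,47,-2] → .
  covered (7 px):
    . . . . . . .
    . . . . . . .
    . . . . . . .
    . . . . . . .
    . . . . . . .
    . . X . . . .
    . . X . . . .
    . . X X . . .
    . . X X . . .
    . . X . . . .
    . . . . . . .
    . . . . . . .

Z-buffer (winner per pixel, '.' = empty):
  . . . . . 2 .
  . . . 3 2 . .
  . . 3 2 2 . .
  . . 3 2 2 . .
  . 1 3 2 3 3 .
  . 1 4 2 3 3 .
  . . 4 . . . 3
  1 . 4 4 . . .
  1 . 4 4 . . .
  . . 4 . . . .
  . . . . . . .
  . . . . . . .

Result: 1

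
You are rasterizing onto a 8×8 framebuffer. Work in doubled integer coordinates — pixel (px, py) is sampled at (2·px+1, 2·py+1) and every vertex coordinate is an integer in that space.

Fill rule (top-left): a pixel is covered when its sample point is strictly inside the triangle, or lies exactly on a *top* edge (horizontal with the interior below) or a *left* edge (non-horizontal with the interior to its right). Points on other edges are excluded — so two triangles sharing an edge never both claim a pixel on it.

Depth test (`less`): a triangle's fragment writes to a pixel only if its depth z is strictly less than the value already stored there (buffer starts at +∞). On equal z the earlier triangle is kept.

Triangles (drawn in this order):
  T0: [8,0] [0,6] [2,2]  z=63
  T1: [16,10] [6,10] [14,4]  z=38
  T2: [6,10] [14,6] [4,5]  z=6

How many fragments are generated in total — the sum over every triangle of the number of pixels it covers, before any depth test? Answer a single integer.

T0:
  2·area = 20
  edge (8, 0)→(0, 6): d=(-8,6) right/bottom  bias=-1
  edge (0, 6)→(2, 2): d=(2,-4) top-left  bias=+0
  edge (2, 2)→(8, 0): d=(6,-2) top-left  bias=+0
    (2,0)@(5, 1): e=[10,10,0] → #  [on edge]
    (3,0)@(7, 1): e=[-2,18,4] → ·
    (1,1)@(3, 3): e=[6,6,8] → #
    (2,1)@(5, 3): e=[-6,14,12] → ·
    (0,2)@(1, 5): e=[2,2,16] → #
    (1,2)@(3, 5): e=[-10,10,20] → ·
    (0,3)@(1, 7): e=[-14,6,28] → ·
  covered (3 px):
    · · # · · · · ·
    · # · · · · · ·
    # · · · · · · ·
    · · · · · · · ·
    · · · · · · · ·
    · · · · · · · ·
    · · · · · · · ·
    · · · · · · · ·
T1:
  2·area = 60
  edge (16, 10)→(6, 10): d=(-10,0) right/bottom  bias=-1
  edge (6, 10)→(14, 4): d=(8,-6) top-left  bias=+0
  edge (14, 4)→(16, 10): d=(2,6) right/bottom  bias=-1
    (6,0)@(13, 1): e=[90,-30,0] → ·  [on edge]
    (6,2)@(13, 5): e=[50,2,8] → #
    (7,2)@(15, 5): e=[50,14,-4] → ·
    (5,3)@(11, 7): e=[30,6,24] → #
    (7,3)@(15, 7): e=[30,30,0] → ·  [on edge]
    (4,4)@(9, 9): e=[10,10,40] → #
    (7,4)@(15, 9): e=[10,46,4] → #
    (4,5)@(9, 11): e=[-10,26,44] → ·
    (5,5)@(11, 11): e=[-10,38,32] → ·
    (6,5)@(13, 11): e=[-10,50,20] → ·
    (7,5)@(15, 11): e=[-10,62,8] → ·
  covered (7 px):
    · · · · · · · ·
    · · · · · · · ·
    · · · · · · # ·
    · · · · · # # ·
    · · · · # # # #
    · · · · · · · ·
    · · · · · · · ·
    · · · · · · · ·
T2:
  2·area = 48  (B↔C swapped to make it positive)
  edge (6, 10)→(4, 5): d=(-2,-5) top-left  bias=+0
  edge (4, 5)→(14, 6): d=(10,1) right/bottom  bias=-1
  edge (14, 6)→(6, 10): d=(-8,4) right/bottom  bias=-1
    (2,3)@(5, 7): e=[1,19,28] → #
    (3,3)@(7, 7): e=[11,17,20] → #
    (4,3)@(9, 7): e=[21,15,12] → #
    (5,3)@(11, 7): e=[31,13,4] → #
    (6,3)@(13, 7): e=[41,11,-4] → ·
    (2,4)@(5, 9): e=[-3,39,12] → ·
    (3,4)@(7, 9): e=[7,37,4] → #
    (4,4)@(9, 9): e=[17,35,-4] → ·
    (5,4)@(11, 9): e=[27,33,-12] → ·
    (3,5)@(7, 11): e=[3,57,-12] → ·
  covered (5 px):
    · · · · · · · ·
    · · · · · · · ·
    · · · · · · · ·
    · · # # # # · ·
    · · · # · · · ·
    · · · · · · · ·
    · · · · · · · ·
    · · · · · · · ·

Result: 15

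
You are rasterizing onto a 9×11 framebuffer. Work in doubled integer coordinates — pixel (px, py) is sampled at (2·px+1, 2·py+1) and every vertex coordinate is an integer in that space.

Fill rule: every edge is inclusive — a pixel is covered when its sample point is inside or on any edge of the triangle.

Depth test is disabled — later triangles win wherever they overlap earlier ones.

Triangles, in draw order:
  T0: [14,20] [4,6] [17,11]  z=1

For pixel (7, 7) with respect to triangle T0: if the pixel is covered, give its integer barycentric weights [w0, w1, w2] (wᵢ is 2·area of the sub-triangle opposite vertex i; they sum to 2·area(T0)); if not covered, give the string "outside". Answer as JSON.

T0:
  2·area = 132
  edge (14, 20)→(4, 6): d=(-10,-14) inclusive
  edge (4, 6)→(17, 11): d=(13,5) inclusive
  edge (17, 11)→(14, 20): d=(-3,9) inclusive
    (2,3)@(5, 7): e=[4,8,120] → X
    (3,3)@(7, 7): e=[32,-2,102] → .
    (2,4)@(5, 9): e=[-16,34,114] → .
    (3,4)@(7, 9): e=[12,24,96] → X
    (4,4)@(9, 9): e=[40,14,78] → X
    (5,4)@(11, 9): e=[68,4,60] → X
    (6,4)@(13, 9): e=[96,-6,42] → .
    (3,5)@(7, 11): e=[-8,50,90] → .
    (4,5)@(9, 11): e=[20,40,72] → X
    (6,5)@(13, 11): e=[76,20,36] → X
    (7,5)@(15, 11): e=[104,10,18] → X
    (8,5)@(17, 11): e=[132,0,0] → X  [on edge]
    (4,6)@(9, 13): e=[0,66,66] → X  [on edge]
    (7,8)@(15, 17): e=[44,88,0] → X  [on edge]
  covered (18 px):
    . . . . . . . . .
    . . . . . . . . .
    . . . . . . . . .
    . . X . . . . . .
    . . . X X X . . .
    . . . . X X X X X
    . . . . X X X X .
    . . . . . X X X .
    . . . . . . X X .
    . . . . . . . . .
    . . . . . . . . .

Result: [62,6,64]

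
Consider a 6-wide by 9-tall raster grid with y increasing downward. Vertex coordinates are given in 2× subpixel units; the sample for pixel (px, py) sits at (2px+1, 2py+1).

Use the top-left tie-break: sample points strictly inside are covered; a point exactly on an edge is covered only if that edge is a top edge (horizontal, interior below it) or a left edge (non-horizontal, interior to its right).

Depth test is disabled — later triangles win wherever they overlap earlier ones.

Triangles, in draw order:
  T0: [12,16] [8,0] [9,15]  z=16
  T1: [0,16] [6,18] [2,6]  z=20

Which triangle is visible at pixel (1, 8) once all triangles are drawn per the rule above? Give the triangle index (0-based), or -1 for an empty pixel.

T0:
  2·area = 44  (B↔C swapped to make it positive)
  edge (12, 16)→(9, 15): d=(-3,-1) top-left  bias=+0
  edge (9, 15)→(8, 0): d=(-1,-15) top-left  bias=+0
  edge (8, 0)→(12, 16): d=(4,16) right/bottom  bias=-1
    (4,2)@(9, 5): e=[30,10,4] → X
    (5,2)@(11, 5): e=[32,40,-28] → .
    (4,3)@(9, 7): e=[24,8,12] → X
    (5,3)@(11, 7): e=[26,38,-20] → .
    (4,4)@(9, 9): e=[18,6,20] → X
    (5,4)@(11, 9): e=[20,36,-12] → .
    (4,5)@(9, 11): e=[12,4,28] → X
    (5,5)@(11, 11): e=[14,34,-4] → .
    (1,6)@(3, 13): e=[0,-88,132] → .  [on edge]
    (4,6)@(9, 13): e=[6,2,36] → X
    (5,6)@(11, 13): e=[8,32,4] → X
    (4,7)@(9, 15): e=[0,0,44] → X  [on edge]
  covered (8 px):
    . . . . . .
    . . . . . .
    . . . . X .
    . . . . X .
    . . . . X .
    . . . . X .
    . . . . X X
    . . . . X X
    . . . . . .
T1:
  2·area = 64  (B↔C swapped to make it positive)
  edge (0, 16)→(2, 6): d=(2,-10) top-left  bias=+0
  edge (2, 6)→(6, 18): d=(4,12) right/bottom  bias=-1
  edge (6, 18)→(0, 16): d=(-6,-2) top-left  bias=+0
    (1,0)@(3, 1): e=[0,-32,96] → .  [on edge]
    (0,1)@(1, 3): e=[-16,0,80] → .  [on edge]
    (1,4)@(3, 9): e=[16,0,48] → .  [on edge]
    (0,5)@(1, 11): e=[0,32,32] → X  [on edge]
    (1,5)@(3, 11): e=[20,8,36] → X
    (2,5)@(5, 11): e=[40,-16,40] → .
    (0,6)@(1, 13): e=[4,40,20] → X
    (2,6)@(5, 13): e=[44,-8,28] → .
    (0,7)@(1, 15): e=[8,48,8] → X
    (2,7)@(5, 15): e=[48,0,16] → .  [on edge]
    (0,8)@(1, 17): e=[12,56,-4] → .
    (1,8)@(3, 17): e=[32,32,0] → X  [on edge]
  covered (8 px):
    . . . . . .
    . . . . . .
    . . . . . .
    . . . . . .
    . . . . . .
    X X . . . .
    X X . . . .
    X X . . . .
    . X X . . .

Z-buffer (winner per pixel, '.' = empty):
  . . . . . .
  . . . . . .
  . . . . 0 .
  . . . . 0 .
  . . . . 0 .
  1 1 . . 0 .
  1 1 . . 0 0
  1 1 . . 0 0
  . 1 1 . . .

Answer: 1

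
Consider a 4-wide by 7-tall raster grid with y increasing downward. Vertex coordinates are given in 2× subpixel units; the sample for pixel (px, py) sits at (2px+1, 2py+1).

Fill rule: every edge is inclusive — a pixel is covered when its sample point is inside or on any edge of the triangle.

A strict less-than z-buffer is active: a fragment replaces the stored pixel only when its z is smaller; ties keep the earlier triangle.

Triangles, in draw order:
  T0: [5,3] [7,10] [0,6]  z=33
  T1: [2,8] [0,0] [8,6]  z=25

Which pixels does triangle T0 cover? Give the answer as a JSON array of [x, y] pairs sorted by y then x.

T0:
  2·area = 41
  edge (5, 3)→(7, 10): d=(2,7) inclusive
  edge (7, 10)→(0, 6): d=(-7,-4) inclusive
  edge (0, 6)→(5, 3): d=(5,-3) inclusive
    (2,1)@(5, 3): e=[0,41,0] → █  [on edge]
    (3,1)@(7, 3): e=[-14,49,6] → ·
    (1,2)@(3, 5): e=[18,19,4] → █
    (3,2)@(7, 5): e=[-10,35,16] → ·
    (1,3)@(3, 7): e=[22,5,14] → █
    (3,3)@(7, 7): e=[-6,21,26] → ·
    (1,4)@(3, 9): e=[26,-9,24] → ·
    (2,4)@(5, 9): e=[12,-1,30] → ·
  covered (5 px):
    · · · ·
    · · █ ·
    · █ █ ·
    · █ █ ·
    · · · ·
    · · · ·
    · · · ·
T1:
  2·area = 52
  edge (2, 8)→(0, 0): d=(-2,-8) inclusive
  edge (0, 0)→(8, 6): d=(8,6) inclusive
  edge (8, 6)→(2, 8): d=(-6,2) inclusive
    (0,0)@(1, 1): e=[6,2,44] → █
    (1,0)@(3, 1): e=[22,-10,40] → ·
    (0,1)@(1, 3): e=[2,18,32] → █
    (1,1)@(3, 3): e=[18,6,28] → █
    (2,1)@(5, 3): e=[34,-6,24] → ·
    (0,2)@(1, 5): e=[-2,34,20] → ·
    (1,2)@(3, 5): e=[14,22,16] → █
    (2,2)@(5, 5): e=[30,10,12] → █
    (3,2)@(7, 5): e=[46,-2,8] → ·
    (1,3)@(3, 7): e=[10,38,4] → █
    (2,3)@(5, 7): e=[26,26,0] → █  [on edge]
    (3,3)@(7, 7): e=[42,14,-4] → ·
  covered (7 px):
    █ · · ·
    █ █ · ·
    · █ █ ·
    · █ █ ·
    · · · ·
    · · · ·
    · · · ·

Final: [[2,1],[1,2],[2,2],[1,3],[2,3]]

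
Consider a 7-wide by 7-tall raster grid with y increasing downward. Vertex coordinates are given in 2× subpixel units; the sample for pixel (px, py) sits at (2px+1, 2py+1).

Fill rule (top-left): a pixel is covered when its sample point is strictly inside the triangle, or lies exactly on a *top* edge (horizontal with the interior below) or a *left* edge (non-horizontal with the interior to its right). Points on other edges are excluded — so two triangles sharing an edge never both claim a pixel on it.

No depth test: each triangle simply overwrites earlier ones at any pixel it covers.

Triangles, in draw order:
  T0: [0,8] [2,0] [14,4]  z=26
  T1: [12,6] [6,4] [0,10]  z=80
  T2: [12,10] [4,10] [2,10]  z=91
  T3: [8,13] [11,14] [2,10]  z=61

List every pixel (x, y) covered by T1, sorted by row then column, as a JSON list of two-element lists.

T0:
  2·area = 104
  edge (0, 8)→(2, 0): d=(2,-8) top-left  bias=+0
  edge (2, 0)→(14, 4): d=(12,4) right/bottom  bias=-1
  edge (14, 4)→(0, 8): d=(-14,4) right/bottom  bias=-1
    (1,0)@(3, 1): e=[10,8,86] → █
    (2,0)@(5, 1): e=[26,0,78] → ·  [on edge]
    (1,1)@(3, 3): e=[14,32,58] → █
    (2,1)@(5, 3): e=[30,24,50] → █
    (3,1)@(7, 3): e=[46,16,42] → █
    (4,1)@(9, 3): e=[62,8,34] → █
    (5,1)@(11, 3): e=[78,0,26] → ·  [on edge]
    (0,2)@(1, 5): e=[2,64,38] → █
    (5,2)@(11, 5): e=[82,24,-2] → ·
    (0,3)@(1, 7): e=[6,88,10] → █
    (2,3)@(5, 7): e=[38,72,-6] → ·
    (3,3)@(7, 7): e=[54,64,-14] → ·
  covered (12 px):
    · █ · · · · ·
    · █ █ █ █ · ·
    █ █ █ █ █ · ·
    █ █ · · · · ·
    · · · · · · ·
    · · · · · · ·
    · · · · · · ·
T1:
  2·area = 48  (B↔C swapped to make it positive)
  edge (12, 6)→(0, 10): d=(-12,4) right/bottom  bias=-1
  edge (0, 10)→(6, 4): d=(6,-6) top-left  bias=+0
  edge (6, 4)→(12, 6): d=(6,2) right/bottom  bias=-1
    (4,0)@(9, 1): e=[72,0,-24] → ·  [on edge]
    (1,1)@(3, 3): e=[72,-24,0] → ·  [on edge]
    (3,1)@(7, 3): e=[56,0,-8] → ·  [on edge]
    (2,2)@(5, 5): e=[40,0,8] → █  [on edge]
    (3,2)@(7, 5): e=[32,12,4] → █
    (4,2)@(9, 5): e=[24,24,0] → ·  [on edge]
    (1,3)@(3, 7): e=[24,0,24] → █  [on edge]
    (4,3)@(9, 7): e=[0,36,12] → ·  [on edge]
    (0,4)@(1, 9): e=[8,0,40] → █  [on edge]
    (1,4)@(3, 9): e=[0,12,36] → ·  [on edge]
    (2,4)@(5, 9): e=[-8,24,32] → ·
    (3,4)@(7, 9): e=[-16,36,28] → ·
  covered (6 px):
    · · · · · · ·
    · · · · · · ·
    · · █ █ · · ·
    · █ █ █ · · ·
    █ · · · · · ·
    · · · · · · ·
    · · · · · · ·
T2:
  degenerate (2·area = 0) — covers nothing
T3:
  2·area = 3  (B↔C swapped to make it positive)
  edge (8, 13)→(2, 10): d=(-6,-3) top-left  bias=+0
  edge (2, 10)→(11, 14): d=(9,4) right/bottom  bias=-1
  edge (11, 14)→(8, 13): d=(-3,-1) top-left  bias=+0
  covered (0 px):
    · · · · · · ·
    · · · · · · ·
    · · · · · · ·
    · · · · · · ·
    · · · · · · ·
    · · · · · · ·
    · · · · · · ·

Answer: [[2,2],[3,2],[1,3],[2,3],[3,3],[0,4]]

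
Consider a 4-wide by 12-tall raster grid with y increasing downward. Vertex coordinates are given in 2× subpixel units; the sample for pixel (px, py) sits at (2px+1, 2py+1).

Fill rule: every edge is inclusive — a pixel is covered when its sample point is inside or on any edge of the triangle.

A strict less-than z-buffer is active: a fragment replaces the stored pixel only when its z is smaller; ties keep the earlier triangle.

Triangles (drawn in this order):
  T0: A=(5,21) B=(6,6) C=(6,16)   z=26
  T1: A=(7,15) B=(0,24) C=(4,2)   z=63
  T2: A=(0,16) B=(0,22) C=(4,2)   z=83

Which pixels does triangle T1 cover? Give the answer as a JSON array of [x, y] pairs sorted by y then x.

T0:
  2·area = 10
  edge (5, 21)→(6, 6): d=(1,-15) inclusive
  edge (6, 6)→(6, 16): d=(0,10) inclusive
  edge (6, 16)→(5, 21): d=(-1,5) inclusive
    (3,5)@(7, 11): e=[20,-10,0] → ·  [on edge]
    (2,10)@(5, 21): e=[0,10,0] → █  [on edge]
    (3,10)@(7, 21): e=[30,-10,-10] → ·
    (2,11)@(5, 23): e=[2,10,-2] → ·
  covered (1 px):
    · · · ·
    · · · ·
    · · · ·
    · · · ·
    · · · ·
    · · · ·
    · · · ·
    · · · ·
    · · · ·
    · · · ·
    · · █ ·
    · · · ·
T1:
  2·area = 118
  edge (7, 15)→(0, 24): d=(-7,9) inclusive
  edge (0, 24)→(4, 2): d=(4,-22) inclusive
  edge (4, 2)→(7, 15): d=(3,13) inclusive
    (2,3)@(5, 7): e=[74,42,2] → █
    (3,3)@(7, 7): e=[56,86,-24] → ·
    (1,4)@(3, 9): e=[78,6,34] → █
    (3,4)@(7, 9): e=[42,94,-18] → ·
    (1,5)@(3, 11): e=[64,14,40] → █
    (3,5)@(7, 11): e=[28,102,-12] → ·
    (1,6)@(3, 13): e=[50,22,46] → █
    (3,6)@(7, 13): e=[14,110,-6] → ·
    (1,7)@(3, 15): e=[36,30,52] → █
    (3,7)@(7, 15): e=[0,118,0] → █  [on edge]
    (1,8)@(3, 17): e=[22,38,58] → █
    (3,8)@(7, 17): e=[-14,126,6] → ·
  covered (15 px):
    · · · ·
    · · · ·
    · · · ·
    · · █ ·
    · █ █ ·
    · █ █ ·
    · █ █ ·
    · █ █ █
    · █ █ ·
    █ █ · ·
    █ · · ·
    · · · ·
T2:
  2·area = 24  (B↔C swapped to make it positive)
  edge (0, 16)→(4, 2): d=(4,-14) inclusive
  edge (4, 2)→(0, 22): d=(-4,20) inclusive
  edge (0, 22)→(0, 16): d=(0,-6) inclusive
    (1,3)@(3, 7): e=[6,0,18] → █  [on edge]
    (2,3)@(5, 7): e=[34,-40,30] → ·
    (1,4)@(3, 9): e=[14,-8,18] → ·
    (0,6)@(1, 13): e=[2,16,6] → █
    (1,6)@(3, 13): e=[30,-24,18] → ·
    (0,7)@(1, 15): e=[10,8,6] → █
    (1,7)@(3, 15): e=[38,-32,18] → ·
    (0,8)@(1, 17): e=[18,0,6] → █  [on edge]
    (1,8)@(3, 17): e=[46,-40,18] → ·
    (0,9)@(1, 19): e=[26,-8,6] → ·
  covered (4 px):
    · · · ·
    · · · ·
    · · · ·
    · █ · ·
    · · · ·
    · · · ·
    █ · · ·
    █ · · ·
    █ · · ·
    · · · ·
    · · · ·
    · · · ·

Result: [[2,3],[1,4],[2,4],[1,5],[2,5],[1,6],[2,6],[1,7],[2,7],[3,7],[1,8],[2,8],[0,9],[1,9],[0,10]]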